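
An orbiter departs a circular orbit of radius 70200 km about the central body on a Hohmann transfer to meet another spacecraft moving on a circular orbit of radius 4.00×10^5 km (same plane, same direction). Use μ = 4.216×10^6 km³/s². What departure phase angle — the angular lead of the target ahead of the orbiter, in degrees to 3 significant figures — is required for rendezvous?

Semi-major axis of the transfer orbit: a_t = (70200 + 4.000×10^5)/2 = 2.351×10^5 km.
The half-period of the transfer ellipse is t = π√(a_t³/μ) = 1.7441×10^5 s.
The target's mean motion on its circular orbit is ω₂ = √(μ/r₂³) = 8.1163×10^-6 rad/s.
Angle swept by the target during transfer: ω₂·t = 1.4156 rad = 81.11°.
The orbiter traverses 180° on the transfer ellipse, so the target must lead by 180° − 81.11° = 98.9°.

φ = 98.9°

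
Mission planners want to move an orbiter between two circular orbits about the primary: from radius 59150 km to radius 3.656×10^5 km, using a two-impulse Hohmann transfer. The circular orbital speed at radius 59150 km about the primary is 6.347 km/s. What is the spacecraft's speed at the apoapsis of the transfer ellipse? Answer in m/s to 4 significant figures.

v = 1347 m/s

From the circular-orbit relation v² = μ/r at r = 59150 km: μ = v²r = (6.347)² × 59150 = 2.38282×10^6 km³/s².
Transfer-ellipse semi-major axis a_t = (r₁ + r₂)/2 = (59150 + 3.656×10^5)/2 = 2.12375×10^5 km.
The apoapsis of the transfer ellipse is at r = 3.656×10^5 km.
Applying v² = μ(2/r − 1/a_t): v = 1.347 km/s.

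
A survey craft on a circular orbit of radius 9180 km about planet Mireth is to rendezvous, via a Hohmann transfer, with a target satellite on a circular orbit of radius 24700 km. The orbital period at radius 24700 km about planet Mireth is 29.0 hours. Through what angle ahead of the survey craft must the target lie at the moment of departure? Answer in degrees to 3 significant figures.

From Kepler's third law T² = 4π²r³/μ at r = 24700 km, T = 29.0 hours = 29.0 × 3600 s = 1.044×10^5 s: μ = 4π²r³/T² = 54582.0 km³/s².
The Hohmann ellipse has a_t = (r₁ + r₂)/2 = 16940 km.
The half-period of the transfer ellipse is t = π√(a_t³/μ) = 29650 s.
The target's mean motion on its circular orbit is ω₂ = √(μ/r₂³) = 6.018×10^-5 rad/s.
Angle swept by the target during transfer: ω₂·t = 1.784 rad = 102.2°.
The survey craft traverses 180° on the transfer ellipse, so the target must lead by 180° − 102.2° = 77.8°.

φ = 77.8°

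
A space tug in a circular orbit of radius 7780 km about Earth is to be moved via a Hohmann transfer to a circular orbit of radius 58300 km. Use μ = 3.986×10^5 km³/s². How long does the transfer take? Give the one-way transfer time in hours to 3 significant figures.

t = 8.30 hours

The Hohmann ellipse has a_t = (r₁ + r₂)/2 = 33040 km.
By Kepler's third law the transfer-orbit period is T = 2π√(a_t³/μ), so t = T/2 = 29880 s.
Converting: 29880 s ÷ 3600 s/hour = 8.30 hours.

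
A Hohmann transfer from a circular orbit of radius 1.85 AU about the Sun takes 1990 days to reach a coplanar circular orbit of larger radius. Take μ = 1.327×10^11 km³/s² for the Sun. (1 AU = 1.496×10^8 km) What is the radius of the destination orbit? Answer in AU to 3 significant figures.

In km: r₁ = 1.85 × 1.496×10^8 = 2.7676×10^8 km.
Transfer time t = 1990 days = 1.71936×10^8 s, and t = π√(a_t³/μ).
So a_t = (μ t²/π²)^(1/3) = (1.327×10^11 × (1.71936×10^8)² / π²)^(1/3) = 7.3525×10^8 km.
Since a_t = (r₁ + r₂)/2, r₂ = 2a_t − r₁ = 2×7.3525×10^8 − 2.7676×10^8 = 1.19374×10^9 km.
In AU: r₂ = 1.19374×10^9 / 1.496×10^8 = 7.98 AU.

r₂ = 7.98 AU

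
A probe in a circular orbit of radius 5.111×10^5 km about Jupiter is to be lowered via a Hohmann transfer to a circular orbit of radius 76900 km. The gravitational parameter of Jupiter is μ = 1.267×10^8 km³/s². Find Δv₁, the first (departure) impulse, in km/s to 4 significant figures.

Transfer-ellipse semi-major axis a_t = (r₁ + r₂)/2 = (5.111×10^5 + 76900)/2 = 2.940×10^5 km.
Circular speed at r = 5.111×10^5 km: v_c = √(μ/r) = 15.7447 km/s.
Transfer-orbit speed at the same r (vis-viva, a = a_t): v_t = √[μ(2/r − 1/a_t)] = 8.05239 km/s.
Δv₁ = |v_t − v_c| = |8.05239 − 15.7447| = 7.692 km/s.

Δv₁ = 7.692 km/s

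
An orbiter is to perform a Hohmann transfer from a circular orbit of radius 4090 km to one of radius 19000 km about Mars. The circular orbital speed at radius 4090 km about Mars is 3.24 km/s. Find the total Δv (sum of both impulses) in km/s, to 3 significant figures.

From the circular-orbit relation v² = μ/r at r = 4090 km: μ = v²r = (3.24)² × 4090 = 42935.2 km³/s².
Semi-major axis of the transfer orbit: a_t = (4090 + 19000)/2 = 11545 km.
Circular speed at r₁: v₁ = √(μ/r₁) = √(42935.2/4090) = 3.2400 km/s.
On the transfer ellipse at r₁, vis-viva gives v_p = √[μ(2/r₁ − 1/a_t)] = 4.1565 km/s.
First burn Δv₁ = |v_p − v₁| = 0.9165 km/s.
At r₂, v₂ = √(μ/r₂) = 1.5032 km/s.
Transfer-orbit speed at r₂: v_a = √[μ(2/r₂ − 1/a_t)] = 0.89474 km/s.
Second burn Δv₂ = |v₂ − v_a| = 0.6085 km/s.
Δv = Δv₁ + Δv₂ = 0.9165 + 0.6085 = 1.525 km/s.

Δv = 1.52 km/s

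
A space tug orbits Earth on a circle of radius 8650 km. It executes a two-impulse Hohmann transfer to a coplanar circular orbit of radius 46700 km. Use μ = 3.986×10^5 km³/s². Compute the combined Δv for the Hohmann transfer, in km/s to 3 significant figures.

The Hohmann ellipse has a_t = (r₁ + r₂)/2 = 27675 km.
At r₁ the circular-orbit speed is v₁ = √(μ/r₁) = 6.788 km/s.
Transfer-orbit speed at r₁ (vis-viva equation): v_p = √[μ(2/r₁ − 1/a_t)] = 8.818 km/s.
First burn Δv₁ = |v_p − v₁| = 2.030 km/s.
Circular speed at r₂: v₂ = √(μ/r₂) = 2.9215 km/s.
Transfer-orbit speed at r₂: v_a = √[μ(2/r₂ − 1/a_t)] = 1.6333 km/s.
Second burn Δv₂ = |v₂ − v_a| = 1.288 km/s.
Δv = Δv₁ + Δv₂ = 2.030 + 1.288 = 3.318 km/s.

Δv = 3.32 km/s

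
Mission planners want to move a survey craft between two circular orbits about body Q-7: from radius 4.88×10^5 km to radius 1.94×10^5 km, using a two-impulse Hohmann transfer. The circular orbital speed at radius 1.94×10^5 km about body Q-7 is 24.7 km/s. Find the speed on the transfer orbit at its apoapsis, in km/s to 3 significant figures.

v = 11.7 km/s

From the circular-orbit relation v² = μ/r at r = 1.94×10^5 km: μ = v²r = (24.7)² × 1.94×10^5 = 1.18357×10^8 km³/s².
Transfer-ellipse semi-major axis a_t = (r₁ + r₂)/2 = (4.880×10^5 + 1.940×10^5)/2 = 3.410×10^5 km.
At apoapsis, r = 4.880×10^5 km.
Applying v² = μ(2/r − 1/a_t): v = 11.75 km/s.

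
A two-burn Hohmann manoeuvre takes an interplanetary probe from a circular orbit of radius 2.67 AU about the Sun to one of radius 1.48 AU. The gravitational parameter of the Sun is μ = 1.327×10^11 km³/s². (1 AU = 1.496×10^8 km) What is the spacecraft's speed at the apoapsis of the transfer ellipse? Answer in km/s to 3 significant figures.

In km: r₁ = 2.67 × 1.496×10^8 = 3.99432×10^8 km; r₂ = 1.48 × 1.496×10^8 = 2.21408×10^8 km.
Transfer-ellipse semi-major axis a_t = (r₁ + r₂)/2 = (3.99432×10^8 + 2.21408×10^8)/2 = 3.1042×10^8 km.
At apoapsis, r = 3.99432×10^8 km.
Applying v² = μ(2/r − 1/a_t): v = 15.39 km/s.

v = 15.4 km/s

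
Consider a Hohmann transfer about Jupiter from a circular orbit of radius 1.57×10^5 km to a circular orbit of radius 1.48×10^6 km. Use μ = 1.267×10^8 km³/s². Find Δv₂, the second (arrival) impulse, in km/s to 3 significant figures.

Semi-major axis of the transfer orbit: a_t = (1.570×10^5 + 1.480×10^6)/2 = 8.185×10^5 km.
On the circular orbit at r = 1.480×10^6 km, v_c = √(μ/r) = 9.252 km/s.
Transfer-orbit speed at the same r (vis-viva, a = a_t): v_t = √[μ(2/r − 1/a_t)] = 4.052 km/s.
Δv₂ = |v_t − v_c| = |4.052 − 9.252| = 5.200 km/s.

Δv₂ = 5.20 km/s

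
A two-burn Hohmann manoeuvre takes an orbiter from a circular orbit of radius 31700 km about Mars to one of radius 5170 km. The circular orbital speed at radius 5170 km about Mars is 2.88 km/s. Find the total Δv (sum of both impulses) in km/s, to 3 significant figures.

From the circular-orbit relation v² = μ/r at r = 5170 km: μ = v²r = (2.88)² × 5170 = 42882.0 km³/s².
Semi-major axis of the transfer orbit: a_t = (31700 + 5170)/2 = 18435 km.
Circular speed at r₁: v₁ = √(μ/r₁) = √(42882.0/31700) = 1.163 km/s.
On the transfer ellipse at r₁, vis-viva equation gives v_a = √[μ(2/r₁ − 1/a_t)] = 0.6159 km/s.
First burn Δv₁ = |v_a − v₁| = 0.5471 km/s.
At r₂, v₂ = √(μ/r₂) = 2.8800 km/s.
Transfer-orbit speed at r₂: v_p = √[μ(2/r₂ − 1/a_t)] = 3.7766 km/s.
Second burn Δv₂ = |v₂ − v_p| = 0.8966 km/s.
Total Δv = Δv₁ + Δv₂ = 1.444 km/s.

Δv = 1.44 km/s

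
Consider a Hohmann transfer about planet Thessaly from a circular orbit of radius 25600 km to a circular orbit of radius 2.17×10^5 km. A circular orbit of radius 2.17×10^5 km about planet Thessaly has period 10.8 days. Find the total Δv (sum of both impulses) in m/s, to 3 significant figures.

From Kepler's third law T² = 4π²r³/μ at r = 2.17×10^5 km, T = 10.8 days = 10.8 × 86400 s = 9.3312×10^5 s: μ = 4π²r³/T² = 4.63302×10^5 km³/s².
Transfer-ellipse semi-major axis a_t = (r₁ + r₂)/2 = (25600 + 2.170×10^5)/2 = 1.213×10^5 km.
At r₁ the circular-orbit speed is v₁ = √(μ/r₁) = 4.254 km/s.
On the transfer ellipse at r₁, vis-viva equation gives v_p = √[μ(2/r₁ − 1/a_t)] = 5.690 km/s.
First burn Δv₁ = |v_p − v₁| = 1.436 km/s.
Circular speed at r₂: v₂ = √(μ/r₂) = 1.4612 km/s.
Transfer-orbit speed at r₂: v_a = √[μ(2/r₂ − 1/a_t)] = 0.67126 km/s.
Second burn Δv₂ = |v₂ − v_a| = 0.7899 km/s.
Total Δv = Δv₁ + Δv₂ = 2.226 km/s.

Δv = 2230 m/s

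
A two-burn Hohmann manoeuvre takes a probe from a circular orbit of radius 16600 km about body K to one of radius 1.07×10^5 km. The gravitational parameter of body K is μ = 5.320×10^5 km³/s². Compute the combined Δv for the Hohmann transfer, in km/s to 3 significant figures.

Δv = 2.86 km/s

Transfer-ellipse semi-major axis a_t = (r₁ + r₂)/2 = (16600 + 1.070×10^5)/2 = 61800 km.
At r₁ the circular-orbit speed is v₁ = √(μ/r₁) = 5.661 km/s.
On the transfer ellipse at r₁, vis-viva equation gives v_p = √[μ(2/r₁ − 1/a_t)] = 7.449 km/s.
First burn Δv₁ = |v_p − v₁| = 1.788 km/s.
At r₂, v₂ = √(μ/r₂) = 2.230 km/s.
Transfer-orbit speed at r₂: v_a = √[μ(2/r₂ − 1/a_t)] = 1.156 km/s.
Second burn Δv₂ = |v₂ − v_a| = 1.074 km/s.
Δv = Δv₁ + Δv₂ = 1.788 + 1.074 = 2.862 km/s.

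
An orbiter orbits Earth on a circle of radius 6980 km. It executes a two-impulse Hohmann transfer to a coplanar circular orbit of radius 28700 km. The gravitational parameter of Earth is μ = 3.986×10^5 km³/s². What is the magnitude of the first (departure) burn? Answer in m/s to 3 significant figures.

The Hohmann ellipse has a_t = (r₁ + r₂)/2 = 17840 km.
On the circular orbit at r = 6980 km, v_c = √(μ/r) = 7.557 km/s.
Transfer-orbit speed at the same r (vis-viva, a = a_t): v_t = √[μ(2/r − 1/a_t)] = 9.585 km/s.
Δv₁ = |v_t − v_c| = |9.585 − 7.557| = 2.028 km/s.

Δv₁ = 2030 m/s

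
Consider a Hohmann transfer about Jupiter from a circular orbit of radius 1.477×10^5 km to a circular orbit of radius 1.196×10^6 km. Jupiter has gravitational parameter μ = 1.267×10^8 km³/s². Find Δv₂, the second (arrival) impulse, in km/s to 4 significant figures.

Δv₂ = 5.467 km/s

The Hohmann ellipse has a_t = (r₁ + r₂)/2 = 6.7185×10^5 km.
On the circular orbit at r = 1.196×10^6 km, v_c = √(μ/r) = 10.293 km/s.
Vis-viva on the transfer ellipse at r = 1.196×10^6 km gives v_t = √[μ(2/r − 1/a_t)] = 4.8259 km/s.
Δv₂ = |v_t − v_c| = |4.8259 − 10.293| = 5.467 km/s.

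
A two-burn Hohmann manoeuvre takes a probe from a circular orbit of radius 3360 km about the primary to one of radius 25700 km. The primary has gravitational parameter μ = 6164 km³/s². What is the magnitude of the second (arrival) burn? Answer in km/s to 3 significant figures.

Δv₂ = 0.254 km/s

Transfer-ellipse semi-major axis a_t = (r₁ + r₂)/2 = (3360 + 25700)/2 = 14530 km.
On the circular orbit at r = 25700 km, v_c = √(μ/r) = 0.4897 km/s.
Transfer-orbit speed at the same r (vis-viva, a = a_t): v_t = √[μ(2/r − 1/a_t)] = 0.2355 km/s.
Δv₂ = |v_t − v_c| = |0.2355 − 0.4897| = 0.2542 km/s.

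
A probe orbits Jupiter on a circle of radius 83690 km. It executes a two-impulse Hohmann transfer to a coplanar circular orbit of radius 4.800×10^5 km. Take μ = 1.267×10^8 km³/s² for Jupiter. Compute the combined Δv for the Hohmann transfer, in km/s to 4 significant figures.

Δv = 19.26 km/s

Transfer-ellipse semi-major axis a_t = (r₁ + r₂)/2 = (83690 + 4.800×10^5)/2 = 2.81845×10^5 km.
Circular speed at r₁: v₁ = √(μ/r₁) = √(1.267×10^8/83690) = 38.91 km/s.
On the transfer ellipse at r₁, vis-viva equation gives v_p = √[μ(2/r₁ − 1/a_t)] = 50.78 km/s.
First burn Δv₁ = |v_p − v₁| = 11.87 km/s.
At r₂, v₂ = √(μ/r₂) = 16.247 km/s.
Transfer-orbit speed at r₂: v_a = √[μ(2/r₂ − 1/a_t)] = 8.8532 km/s.
Second burn Δv₂ = |v₂ − v_a| = 7.394 km/s.
Total Δv = Δv₁ + Δv₂ = 19.26 km/s.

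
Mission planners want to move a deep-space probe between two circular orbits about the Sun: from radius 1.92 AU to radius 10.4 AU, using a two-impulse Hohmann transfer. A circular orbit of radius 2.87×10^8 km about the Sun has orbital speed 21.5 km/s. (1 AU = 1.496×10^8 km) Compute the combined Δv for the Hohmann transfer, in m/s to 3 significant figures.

Δv = 10500 m/s

From the circular-orbit relation v² = μ/r at r = 2.87×10^8 km: μ = v²r = (21.5)² × 2.87×10^8 = 1.32666×10^11 km³/s².
In km: r₁ = 1.92 × 1.496×10^8 = 2.87232×10^8 km; r₂ = 10.4 × 1.496×10^8 = 1.55584×10^9 km.
Semi-major axis of the transfer orbit: a_t = (2.87232×10^8 + 1.55584×10^9)/2 = 9.21536×10^8 km.
At r₁ the circular-orbit speed is v₁ = √(μ/r₁) = 21.49132 km/s.
Transfer-orbit speed at r₁ (vis-viva): v_p = √[μ(2/r₁ − 1/a_t)] = 27.92475 km/s.
First burn Δv₁ = |v_p − v₁| = 6.433 km/s.
At r₂, v₂ = √(μ/r₂) = 9.234 km/s.
Transfer-orbit speed at r₂: v_a = √[μ(2/r₂ − 1/a_t)] = 5.155 km/s.
Second burn Δv₂ = |v₂ − v_a| = 4.079 km/s.
Total Δv = Δv₁ + Δv₂ = 10.51 km/s.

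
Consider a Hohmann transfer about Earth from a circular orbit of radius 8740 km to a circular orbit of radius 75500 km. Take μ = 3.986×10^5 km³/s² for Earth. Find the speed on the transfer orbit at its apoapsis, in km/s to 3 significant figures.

v = 1.05 km/s

Semi-major axis of the transfer orbit: a_t = (8740 + 75500)/2 = 42120 km.
The apoapsis of the transfer ellipse is at r = 75500 km.
Vis-viva: v = √[μ(2/r − 1/a_t)] = √[3.986×10^5 × (2/75500 − 1/42120)] = 1.047 km/s.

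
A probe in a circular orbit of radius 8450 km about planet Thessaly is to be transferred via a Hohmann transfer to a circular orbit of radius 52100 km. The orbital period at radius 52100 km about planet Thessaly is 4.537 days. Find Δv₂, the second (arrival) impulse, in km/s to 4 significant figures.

Δv₂ = 0.3939 km/s

From Kepler's third law T² = 4π²r³/μ at r = 52100 km, T = 4.537 days = 4.537 × 86400 s = 3.919968×10^5 s: μ = 4π²r³/T² = 36333.6 km³/s².
The Hohmann ellipse has a_t = (r₁ + r₂)/2 = 30275 km.
On the circular orbit at r = 52100 km, v_c = √(μ/r) = 0.8351 km/s.
Transfer-orbit speed at the same r (vis-viva, a = a_t): v_t = √[μ(2/r − 1/a_t)] = 0.4412 km/s.
Δv₂ = |v_t − v_c| = |0.4412 − 0.8351| = 0.3939 km/s.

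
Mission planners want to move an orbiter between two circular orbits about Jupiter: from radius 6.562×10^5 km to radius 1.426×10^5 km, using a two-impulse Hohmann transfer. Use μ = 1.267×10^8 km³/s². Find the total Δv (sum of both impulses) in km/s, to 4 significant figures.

Δv = 13.99 km/s

Semi-major axis of the transfer orbit: a_t = (6.562×10^5 + 1.426×10^5)/2 = 3.994×10^5 km.
Circular speed at r₁: v₁ = √(μ/r₁) = √(1.267×10^8/6.562×10^5) = 13.8954 km/s.
On the transfer ellipse at r₁, v² = μ(2/r − 1/a) gives v_a = √[μ(2/r₁ − 1/a_t)] = 8.30283 km/s.
First burn Δv₁ = |v_a − v₁| = 5.593 km/s.
Circular speed at r₂: v₂ = √(μ/r₂) = 29.808 km/s.
Transfer-orbit speed at r₂: v_p = √[μ(2/r₂ − 1/a_t)] = 38.207 km/s.
Second burn Δv₂ = |v₂ − v_p| = 8.399 km/s.
Δv = Δv₁ + Δv₂ = 5.593 + 8.399 = 13.99 km/s.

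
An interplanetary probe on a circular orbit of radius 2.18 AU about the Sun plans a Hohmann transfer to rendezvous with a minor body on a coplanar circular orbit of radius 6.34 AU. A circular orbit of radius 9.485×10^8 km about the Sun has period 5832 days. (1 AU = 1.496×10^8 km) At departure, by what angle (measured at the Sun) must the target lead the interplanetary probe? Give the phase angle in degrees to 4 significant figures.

From Kepler's third law T² = 4π²r³/μ at r = 9.485×10^8 km, T = 5832 days = 5832 × 86400 s = 5.038848×10^8 s: μ = 4π²r³/T² = 1.32681×10^11 km³/s².
In km: r₁ = 2.18 × 1.496×10^8 = 3.26128×10^8 km; r₂ = 6.34 × 1.496×10^8 = 9.48464×10^8 km.
The Hohmann ellipse has a_t = (r₁ + r₂)/2 = 6.37296×10^8 km.
The half-period of the transfer ellipse is t = π√(a_t³/μ) = 1.3876×10^8 s.
Target angular speed ω₂ = √(μ/r₂³) = 1.2470×10^-8 rad/s.
Angle swept by the target during transfer: ω₂·t = 1.7303 rad = 99.14°.
The interplanetary probe traverses 180° on the transfer ellipse, so the target must lead by 180° − 99.14° = 80.86°.

φ = 80.86°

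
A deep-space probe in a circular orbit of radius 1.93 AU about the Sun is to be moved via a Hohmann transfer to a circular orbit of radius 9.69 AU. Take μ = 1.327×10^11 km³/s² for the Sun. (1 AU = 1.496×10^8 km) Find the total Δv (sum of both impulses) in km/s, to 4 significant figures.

Δv = 10.30 km/s

In km: r₁ = 1.93 × 1.496×10^8 = 2.88728×10^8 km; r₂ = 9.69 × 1.496×10^8 = 1.449624×10^9 km.
The Hohmann ellipse has a_t = (r₁ + r₂)/2 = 8.69176×10^8 km.
At r₁ the circular-orbit speed is v₁ = √(μ/r₁) = 21.438 km/s.
Transfer-orbit speed at r₁ (vis-viva equation): v_p = √[μ(2/r₁ − 1/a_t)] = 27.686 km/s.
First burn Δv₁ = |v_p − v₁| = 6.248 km/s.
At r₂, v₂ = √(μ/r₂) = 9.5677 km/s.
Transfer-orbit speed at r₂: v_a = √[μ(2/r₂ − 1/a_t)] = 5.5144 km/s.
Second burn Δv₂ = |v₂ − v_a| = 4.053 km/s.
Δv = Δv₁ + Δv₂ = 6.248 + 4.053 = 10.30 km/s.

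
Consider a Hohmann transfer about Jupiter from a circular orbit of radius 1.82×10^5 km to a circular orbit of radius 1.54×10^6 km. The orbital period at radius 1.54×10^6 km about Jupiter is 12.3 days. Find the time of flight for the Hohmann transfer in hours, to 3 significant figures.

From Kepler's third law T² = 4π²r³/μ at r = 1.54×10^6 km, T = 12.3 days = 12.3 × 86400 s = 1.06272×10^6 s: μ = 4π²r³/T² = 1.27669×10^8 km³/s².
Semi-major axis of the transfer orbit: a_t = (1.820×10^5 + 1.540×10^6)/2 = 8.610×10^5 km.
By Kepler's third law the transfer-orbit period is T = 2π√(a_t³/μ), so t = T/2 = 2.221×10^5 s.
Converting: 2.221×10^5 s ÷ 3600 s/hour = 61.7 hours.

t = 61.7 hours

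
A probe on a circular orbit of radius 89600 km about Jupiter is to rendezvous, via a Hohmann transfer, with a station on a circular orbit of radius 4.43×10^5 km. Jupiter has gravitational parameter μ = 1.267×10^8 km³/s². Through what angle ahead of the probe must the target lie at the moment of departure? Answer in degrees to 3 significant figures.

The Hohmann ellipse has a_t = (r₁ + r₂)/2 = 2.663×10^5 km.
The half-period of the transfer ellipse is t = π√(a_t³/μ) = 38350 s.
Target angular speed ω₂ = √(μ/r₂³) = 3.818×10^-5 rad/s.
Angle swept by the target during transfer: ω₂·t = 1.4642 rad = 83.89°.
The probe traverses 180° on the transfer ellipse, so the target must lead by 180° − 83.89° = 96.1°.

φ = 96.1°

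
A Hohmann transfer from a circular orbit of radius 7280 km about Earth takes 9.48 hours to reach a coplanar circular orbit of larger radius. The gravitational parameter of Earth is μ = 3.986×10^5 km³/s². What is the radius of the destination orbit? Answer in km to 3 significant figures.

Transfer time t = 9.48 hours = 34128 s, and t = π√(a_t³/μ).
So a_t = (μ t²/π²)^(1/3) = (3.986×10^5 × (34128)² / π²)^(1/3) = 36098 km.
Since a_t = (r₁ + r₂)/2, r₂ = 2a_t − r₁ = 2×36098 − 7280 = 64916 km.

r₂ = 64900 km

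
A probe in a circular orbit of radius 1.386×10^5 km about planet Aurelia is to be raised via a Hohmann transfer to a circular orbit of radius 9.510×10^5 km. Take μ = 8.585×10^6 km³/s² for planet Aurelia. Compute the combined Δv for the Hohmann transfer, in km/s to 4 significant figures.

Transfer-ellipse semi-major axis a_t = (r₁ + r₂)/2 = (1.386×10^5 + 9.510×10^5)/2 = 5.448×10^5 km.
Circular speed at r₁: v₁ = √(μ/r₁) = √(8.585×10^6/1.386×10^5) = 7.8703 km/s.
Transfer-orbit speed at r₁ (v² = μ(2/r − 1/a)): v_p = √[μ(2/r₁ − 1/a_t)] = 10.398 km/s.
First burn Δv₁ = |v_p − v₁| = 2.528 km/s.
At r₂, v₂ = √(μ/r₂) = 3.0046 km/s.
Transfer-orbit speed at r₂: v_a = √[μ(2/r₂ − 1/a_t)] = 1.5155 km/s.
Second burn Δv₂ = |v₂ − v_a| = 1.489 km/s.
Total Δv = Δv₁ + Δv₂ = 4.017 km/s.

Δv = 4.017 km/s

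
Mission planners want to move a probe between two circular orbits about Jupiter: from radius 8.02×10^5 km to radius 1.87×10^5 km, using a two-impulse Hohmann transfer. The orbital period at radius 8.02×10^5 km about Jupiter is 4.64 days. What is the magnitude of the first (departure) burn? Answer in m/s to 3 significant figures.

From Kepler's third law T² = 4π²r³/μ at r = 8.02×10^5 km, T = 4.64 days = 4.64 × 86400 s = 4.00896×10^5 s: μ = 4π²r³/T² = 1.26712×10^8 km³/s².
Transfer-ellipse semi-major axis a_t = (r₁ + r₂)/2 = (8.020×10^5 + 1.870×10^5)/2 = 4.945×10^5 km.
Circular speed at r = 8.020×10^5 km: v_c = √(μ/r) = 12.57 km/s.
Vis-viva on the transfer ellipse at r = 8.020×10^5 km gives v_t = √[μ(2/r − 1/a_t)] = 7.730 km/s.
Δv₁ = |v_t − v_c| = |7.730 − 12.57| = 4.840 km/s.

Δv₁ = 4840 m/s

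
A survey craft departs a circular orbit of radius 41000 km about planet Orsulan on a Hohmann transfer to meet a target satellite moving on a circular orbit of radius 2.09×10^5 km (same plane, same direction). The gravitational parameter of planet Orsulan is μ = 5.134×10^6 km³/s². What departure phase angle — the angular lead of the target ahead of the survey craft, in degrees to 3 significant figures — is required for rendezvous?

The Hohmann ellipse has a_t = (r₁ + r₂)/2 = 1.250×10^5 km.
Transfer time t = π√(a_t³/μ) = 61276 s.
The target's mean motion on its circular orbit is ω₂ = √(μ/r₂³) = 2.3714×10^-5 rad/s.
Angle swept by the target during transfer: ω₂·t = 1.4531 rad = 83.26°.
Arrival is 180° from departure on the ellipse, so φ = 180° − 83.26° = 96.7°.

φ = 96.7°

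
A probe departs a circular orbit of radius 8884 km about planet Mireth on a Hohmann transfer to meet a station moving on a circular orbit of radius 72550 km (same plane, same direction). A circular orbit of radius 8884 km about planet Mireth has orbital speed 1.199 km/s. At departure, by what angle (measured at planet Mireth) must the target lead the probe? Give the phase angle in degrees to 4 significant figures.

φ = 104.3°

From the circular-orbit relation v² = μ/r at r = 8884 km: μ = v²r = (1.199)² × 8884 = 12771.6 km³/s².
The Hohmann ellipse has a_t = (r₁ + r₂)/2 = 40717 km.
Transfer time t = π√(a_t³/μ) = 2.2840×10^5 s.
The target's mean motion on its circular orbit is ω₂ = √(μ/r₂³) = 5.7832×10^-6 rad/s.
Angle swept by the target during transfer: ω₂·t = 1.3209 rad = 75.68°.
The probe traverses 180° on the transfer ellipse, so the target must lead by 180° − 75.68° = 104.3°.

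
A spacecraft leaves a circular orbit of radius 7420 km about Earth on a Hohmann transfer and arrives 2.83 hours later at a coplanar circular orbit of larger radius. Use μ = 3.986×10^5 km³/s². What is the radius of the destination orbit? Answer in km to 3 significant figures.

Transfer time t = 2.83 hours = 10188 s, and t = π√(a_t³/μ).
So a_t = (μ t²/π²)^(1/3) = (3.986×10^5 × (10188)² / π²)^(1/3) = 16124 km.
Since a_t = (r₁ + r₂)/2, r₂ = 2a_t − r₁ = 2×16124 − 7420 = 24828 km.

r₂ = 24800 km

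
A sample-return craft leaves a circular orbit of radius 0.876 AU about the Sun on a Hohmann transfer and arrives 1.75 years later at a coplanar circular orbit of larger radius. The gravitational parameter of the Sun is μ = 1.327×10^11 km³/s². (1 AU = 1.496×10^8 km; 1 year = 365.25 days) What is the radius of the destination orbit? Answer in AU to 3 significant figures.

r₂ = 3.73 AU

In km: r₁ = 0.876 × 1.496×10^8 = 1.310496×10^8 km.
Transfer time t = 1.75 years × 365.25 × 86400 s = 5.52258×10^7 s, and t = π√(a_t³/μ).
So a_t = (μ t²/π²)^(1/3) = (1.327×10^11 × (5.52258×10^7)² / π²)^(1/3) = 3.4484×10^8 km.
Since a_t = (r₁ + r₂)/2, r₂ = 2a_t − r₁ = 2×3.4484×10^8 − 1.310496×10^8 = 5.586304×10^8 km.
In AU: r₂ = 5.586304×10^8 / 1.496×10^8 = 3.73 AU.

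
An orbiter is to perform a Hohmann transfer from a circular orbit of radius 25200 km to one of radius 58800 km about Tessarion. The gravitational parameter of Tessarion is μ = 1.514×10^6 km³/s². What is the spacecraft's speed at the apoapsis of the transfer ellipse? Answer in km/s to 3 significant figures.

v = 3.93 km/s

Semi-major axis of the transfer orbit: a_t = (25200 + 58800)/2 = 42000 km.
At apoapsis, r = 58800 km.
Vis-viva: v = √[μ(2/r − 1/a_t)] = √[1.514×10^6 × (2/58800 − 1/42000)] = 3.931 km/s.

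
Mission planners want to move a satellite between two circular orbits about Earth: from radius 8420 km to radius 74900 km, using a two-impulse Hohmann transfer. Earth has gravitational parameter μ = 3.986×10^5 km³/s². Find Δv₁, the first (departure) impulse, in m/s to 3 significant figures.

Δv₁ = 2350 m/s

Semi-major axis of the transfer orbit: a_t = (8420 + 74900)/2 = 41660 km.
Circular speed at r = 8420 km: v_c = √(μ/r) = 6.8804 km/s.
Vis-viva on the transfer ellipse at r = 8420 km gives v_t = √[μ(2/r − 1/a_t)] = 9.2256 km/s.
Δv₁ = |v_t − v_c| = |9.2256 − 6.8804| = 2.345 km/s.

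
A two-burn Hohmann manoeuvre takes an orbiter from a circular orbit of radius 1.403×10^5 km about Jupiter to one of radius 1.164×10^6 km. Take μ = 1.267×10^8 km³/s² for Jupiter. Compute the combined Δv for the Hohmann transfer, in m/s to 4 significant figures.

Semi-major axis of the transfer orbit: a_t = (1.403×10^5 + 1.164×10^6)/2 = 6.5215×10^5 km.
At r₁ the circular-orbit speed is v₁ = √(μ/r₁) = 30.05 km/s.
On the transfer ellipse at r₁, vis-viva equation gives v_p = √[μ(2/r₁ − 1/a_t)] = 40.15 km/s.
First burn Δv₁ = |v_p − v₁| = 10.10 km/s.
Circular speed at r₂: v₂ = √(μ/r₂) = 10.433 km/s.
Transfer-orbit speed at r₂: v_a = √[μ(2/r₂ − 1/a_t)] = 4.8391 km/s.
Second burn Δv₂ = |v₂ − v_a| = 5.594 km/s.
Δv = Δv₁ + Δv₂ = 10.10 + 5.594 = 15.69 km/s.

Δv = 15690 m/s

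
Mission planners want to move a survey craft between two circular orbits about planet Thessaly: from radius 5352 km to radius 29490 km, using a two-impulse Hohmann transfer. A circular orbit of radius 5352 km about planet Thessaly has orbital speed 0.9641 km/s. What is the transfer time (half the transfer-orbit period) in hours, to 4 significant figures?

From the circular-orbit relation v² = μ/r at r = 5352 km: μ = v²r = (0.9641)² × 5352 = 4974.62 km³/s².
The Hohmann ellipse has a_t = (r₁ + r₂)/2 = 17421 km.
Transfer time t = π√(a_t³/μ) = π√((17421)³ / 4974.62) = 1.0242×10^5 s.
Converting: 1.0242×10^5 s ÷ 3600 s/hour = 28.45 hours.

t = 28.45 hours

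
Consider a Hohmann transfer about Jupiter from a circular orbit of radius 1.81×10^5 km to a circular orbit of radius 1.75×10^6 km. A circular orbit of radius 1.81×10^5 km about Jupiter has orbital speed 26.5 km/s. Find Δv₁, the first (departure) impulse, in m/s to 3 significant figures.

Δv₁ = 9180 m/s

From the circular-orbit relation v² = μ/r at r = 1.81×10^5 km: μ = v²r = (26.5)² × 1.81×10^5 = 1.27107×10^8 km³/s².
Transfer-ellipse semi-major axis a_t = (r₁ + r₂)/2 = (1.810×10^5 + 1.750×10^6)/2 = 9.655×10^5 km.
Circular speed at r = 1.810×10^5 km: v_c = √(μ/r) = 26.500 km/s.
Vis-viva on the transfer ellipse at r = 1.810×10^5 km gives v_t = √[μ(2/r − 1/a_t)] = 35.677 km/s.
Δv₁ = |v_t − v_c| = |35.677 − 26.500| = 9.177 km/s.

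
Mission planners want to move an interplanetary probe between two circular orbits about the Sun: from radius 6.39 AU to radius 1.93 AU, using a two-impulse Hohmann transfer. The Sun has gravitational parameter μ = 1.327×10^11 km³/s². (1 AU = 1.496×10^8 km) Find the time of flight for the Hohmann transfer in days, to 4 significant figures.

t = 1550 days

In km: r₁ = 6.39 × 1.496×10^8 = 9.55944×10^8 km; r₂ = 1.93 × 1.496×10^8 = 2.88728×10^8 km.
Semi-major axis of the transfer orbit: a_t = (9.55944×10^8 + 2.88728×10^8)/2 = 6.22336×10^8 km.
By Kepler's third law the transfer-orbit period is T = 2π√(a_t³/μ), so t = T/2 = 1.339×10^8 s.
Converting: 1.339×10^8 s ÷ 86400 s/day = 1550 days.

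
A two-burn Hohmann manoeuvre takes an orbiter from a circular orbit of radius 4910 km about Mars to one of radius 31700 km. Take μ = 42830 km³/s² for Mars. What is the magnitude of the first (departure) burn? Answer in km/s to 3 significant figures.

Δv₁ = 0.933 km/s

Semi-major axis of the transfer orbit: a_t = (4910 + 31700)/2 = 18305 km.
On the circular orbit at r = 4910 km, v_c = √(μ/r) = 2.9535 km/s.
Transfer-orbit speed at the same r (vis-viva, a = a_t): v_t = √[μ(2/r − 1/a_t)] = 3.8867 km/s.
Δv₁ = |v_t − v_c| = |3.8867 − 2.9535| = 0.9332 km/s.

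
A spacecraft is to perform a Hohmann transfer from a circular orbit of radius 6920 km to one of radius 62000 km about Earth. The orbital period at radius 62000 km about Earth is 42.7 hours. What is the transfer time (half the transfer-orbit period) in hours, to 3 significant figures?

From Kepler's third law T² = 4π²r³/μ at r = 62000 km, T = 42.7 hours = 42.7 × 3600 s = 1.5372×10^5 s: μ = 4π²r³/T² = 3.98175×10^5 km³/s².
Semi-major axis of the transfer orbit: a_t = (6920 + 62000)/2 = 34460 km.
Transfer time t = π√(a_t³/μ) = π√((34460)³ / 3.98175×10^5) = 31850 s.
Converting: 31850 s ÷ 3600 s/hour = 8.85 hours.

t = 8.85 hours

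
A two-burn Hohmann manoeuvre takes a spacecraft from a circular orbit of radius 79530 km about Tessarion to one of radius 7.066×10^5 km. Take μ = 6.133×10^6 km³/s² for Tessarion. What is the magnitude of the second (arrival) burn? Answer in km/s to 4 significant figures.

Δv₂ = 1.621 km/s

The Hohmann ellipse has a_t = (r₁ + r₂)/2 = 3.93065×10^5 km.
On the circular orbit at r = 7.066×10^5 km, v_c = √(μ/r) = 2.946 km/s.
Vis-viva on the transfer ellipse at r = 7.066×10^5 km gives v_t = √[μ(2/r − 1/a_t)] = 1.325 km/s.
Δv₂ = |v_t − v_c| = |1.325 − 2.946| = 1.621 km/s.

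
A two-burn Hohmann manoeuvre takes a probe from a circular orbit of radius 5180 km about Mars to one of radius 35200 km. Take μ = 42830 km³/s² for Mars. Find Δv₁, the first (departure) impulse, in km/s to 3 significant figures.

Δv₁ = 0.921 km/s

Transfer-ellipse semi-major axis a_t = (r₁ + r₂)/2 = (5180 + 35200)/2 = 20190 km.
Circular speed at r = 5180 km: v_c = √(μ/r) = 2.8755 km/s.
Transfer-orbit speed at the same r (vis-viva, a = a_t): v_t = √[μ(2/r − 1/a_t)] = 3.7968 km/s.
Δv₁ = |v_t − v_c| = |3.7968 − 2.8755| = 0.9213 km/s.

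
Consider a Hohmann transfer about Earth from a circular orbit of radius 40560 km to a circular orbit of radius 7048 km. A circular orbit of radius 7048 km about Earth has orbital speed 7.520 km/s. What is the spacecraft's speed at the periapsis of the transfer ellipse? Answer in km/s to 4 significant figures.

From the circular-orbit relation v² = μ/r at r = 7048 km: μ = v²r = (7.520)² × 7048 = 3.98567×10^5 km³/s².
Transfer-ellipse semi-major axis a_t = (r₁ + r₂)/2 = (40560 + 7048)/2 = 23804 km.
The periapsis of the transfer ellipse is at r = 7048 km.
Applying v² = μ(2/r − 1/a_t): v = 9.816 km/s.

v = 9.816 km/s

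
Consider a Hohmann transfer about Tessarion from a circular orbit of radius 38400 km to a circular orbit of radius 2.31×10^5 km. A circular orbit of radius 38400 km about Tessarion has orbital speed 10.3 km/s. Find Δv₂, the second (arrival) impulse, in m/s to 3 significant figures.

Δv₂ = 1960 m/s

From the circular-orbit relation v² = μ/r at r = 38400 km: μ = v²r = (10.3)² × 38400 = 4.07386×10^6 km³/s².
The Hohmann ellipse has a_t = (r₁ + r₂)/2 = 1.347×10^5 km.
Circular speed at r = 2.310×10^5 km: v_c = √(μ/r) = 4.199 km/s.
Vis-viva on the transfer ellipse at r = 2.310×10^5 km gives v_t = √[μ(2/r − 1/a_t)] = 2.242 km/s.
Δv₂ = |v_t − v_c| = |2.242 − 4.199| = 1.957 km/s.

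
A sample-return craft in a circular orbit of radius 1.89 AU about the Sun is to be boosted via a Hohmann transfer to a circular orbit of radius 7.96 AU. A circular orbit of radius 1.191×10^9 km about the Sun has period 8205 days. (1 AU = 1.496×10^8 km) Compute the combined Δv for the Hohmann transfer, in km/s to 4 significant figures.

Δv = 9.895 km/s

From Kepler's third law T² = 4π²r³/μ at r = 1.191×10^9 km, T = 8205 days = 8205 × 86400 s = 7.08912×10^8 s: μ = 4π²r³/T² = 1.32712×10^11 km³/s².
In km: r₁ = 1.89 × 1.496×10^8 = 2.82744×10^8 km; r₂ = 7.96 × 1.496×10^8 = 1.190816×10^9 km.
Transfer-ellipse semi-major axis a_t = (r₁ + r₂)/2 = (2.82744×10^8 + 1.190816×10^9)/2 = 7.3678×10^8 km.
Circular speed at r₁: v₁ = √(μ/r₁) = √(1.32712×10^11/2.82744×10^8) = 21.665 km/s.
On the transfer ellipse at r₁, vis-viva equation gives v_p = √[μ(2/r₁ − 1/a_t)] = 27.543 km/s.
First burn Δv₁ = |v_p − v₁| = 5.878 km/s.
Circular speed at r₂: v₂ = √(μ/r₂) = 10.557 km/s.
Transfer-orbit speed at r₂: v_a = √[μ(2/r₂ − 1/a_t)] = 6.5397 km/s.
Second burn Δv₂ = |v₂ − v_a| = 4.017 km/s.
Δv = Δv₁ + Δv₂ = 5.878 + 4.017 = 9.895 km/s.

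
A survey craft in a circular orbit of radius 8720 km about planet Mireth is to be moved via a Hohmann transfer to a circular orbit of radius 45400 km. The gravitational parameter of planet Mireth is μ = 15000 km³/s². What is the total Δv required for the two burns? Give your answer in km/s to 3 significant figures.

Semi-major axis of the transfer orbit: a_t = (8720 + 45400)/2 = 27060 km.
At r₁ the circular-orbit speed is v₁ = √(μ/r₁) = 1.31156 km/s.
Transfer-orbit speed at r₁ (vis-viva equation): v_p = √[μ(2/r₁ − 1/a_t)] = 1.69884 km/s.
First burn Δv₁ = |v_p − v₁| = 0.3873 km/s.
At r₂, v₂ = √(μ/r₂) = 0.5748 km/s.
Transfer-orbit speed at r₂: v_a = √[μ(2/r₂ − 1/a_t)] = 0.3263 km/s.
Second burn Δv₂ = |v₂ − v_a| = 0.2485 km/s.
Total Δv = Δv₁ + Δv₂ = 0.6358 km/s.

Δv = 0.636 km/s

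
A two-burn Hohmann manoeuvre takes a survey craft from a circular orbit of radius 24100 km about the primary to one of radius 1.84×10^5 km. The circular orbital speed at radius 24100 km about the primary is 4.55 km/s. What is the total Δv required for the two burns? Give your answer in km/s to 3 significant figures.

Δv = 2.35 km/s

From the circular-orbit relation v² = μ/r at r = 24100 km: μ = v²r = (4.55)² × 24100 = 4.98930×10^5 km³/s².
Semi-major axis of the transfer orbit: a_t = (24100 + 1.840×10^5)/2 = 1.0405×10^5 km.
At r₁ the circular-orbit speed is v₁ = √(μ/r₁) = 4.550 km/s.
Transfer-orbit speed at r₁ (vis-viva): v_p = √[μ(2/r₁ − 1/a_t)] = 6.051 km/s.
First burn Δv₁ = |v_p − v₁| = 1.501 km/s.
Circular speed at r₂: v₂ = √(μ/r₂) = 1.6467 km/s.
Transfer-orbit speed at r₂: v_a = √[μ(2/r₂ − 1/a_t)] = 0.79250 km/s.
Second burn Δv₂ = |v₂ − v_a| = 0.8542 km/s.
Total Δv = Δv₁ + Δv₂ = 2.355 km/s.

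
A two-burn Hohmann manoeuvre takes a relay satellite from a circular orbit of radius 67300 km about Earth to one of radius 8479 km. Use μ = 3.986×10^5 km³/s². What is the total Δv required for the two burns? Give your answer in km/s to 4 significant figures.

Semi-major axis of the transfer orbit: a_t = (67300 + 8479)/2 = 37889.5 km.
At r₁ the circular-orbit speed is v₁ = √(μ/r₁) = 2.4337 km/s.
Transfer-orbit speed at r₁ (vis-viva equation): v_a = √[μ(2/r₁ − 1/a_t)] = 1.1513 km/s.
First burn Δv₁ = |v_a − v₁| = 1.2824 km/s.
Circular speed at r₂: v₂ = √(μ/r₂) = 6.8564 km/s.
Transfer-orbit speed at r₂: v_p = √[μ(2/r₂ − 1/a_t)] = 9.1379 km/s.
Second burn Δv₂ = |v₂ − v_p| = 2.2815 km/s.
Δv = Δv₁ + Δv₂ = 1.2824 + 2.2815 = 3.564 km/s.

Δv = 3.564 km/s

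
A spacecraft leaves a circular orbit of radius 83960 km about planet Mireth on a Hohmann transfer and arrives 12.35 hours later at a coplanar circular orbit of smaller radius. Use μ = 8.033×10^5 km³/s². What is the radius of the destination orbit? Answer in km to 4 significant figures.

r₂ = 24820 km

Transfer time t = 12.35 hours = 44460 s, and t = π√(a_t³/μ).
So a_t = (μ t²/π²)^(1/3) = (8.033×10^5 × (44460)² / π²)^(1/3) = 54388 km.
Since a_t = (r₁ + r₂)/2, r₂ = 2a_t − r₁ = 2×54388 − 83960 = 24816 km.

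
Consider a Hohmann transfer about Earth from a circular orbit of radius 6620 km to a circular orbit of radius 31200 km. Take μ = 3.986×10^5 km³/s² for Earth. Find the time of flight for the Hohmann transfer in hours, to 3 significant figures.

The Hohmann ellipse has a_t = (r₁ + r₂)/2 = 18910 km.
By Kepler's third law the transfer-orbit period is T = 2π√(a_t³/μ), so t = T/2 = 12940 s.
Converting: 12940 s ÷ 3600 s/hour = 3.59 hours.

t = 3.59 hours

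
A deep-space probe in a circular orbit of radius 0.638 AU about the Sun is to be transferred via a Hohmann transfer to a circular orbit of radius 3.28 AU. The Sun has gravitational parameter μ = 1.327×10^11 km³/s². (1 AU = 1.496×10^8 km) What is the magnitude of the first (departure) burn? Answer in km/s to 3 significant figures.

Δv₁ = 11.0 km/s

In km: r₁ = 0.638 × 1.496×10^8 = 9.54448×10^7 km; r₂ = 3.28 × 1.496×10^8 = 4.90688×10^8 km.
The Hohmann ellipse has a_t = (r₁ + r₂)/2 = 2.930664×10^8 km.
On the circular orbit at r = 9.54448×10^7 km, v_c = √(μ/r) = 37.29 km/s.
Vis-viva on the transfer ellipse at r = 9.54448×10^7 km gives v_t = √[μ(2/r − 1/a_t)] = 48.25 km/s.
Δv₁ = |v_t − v_c| = |48.25 − 37.29| = 10.96 km/s.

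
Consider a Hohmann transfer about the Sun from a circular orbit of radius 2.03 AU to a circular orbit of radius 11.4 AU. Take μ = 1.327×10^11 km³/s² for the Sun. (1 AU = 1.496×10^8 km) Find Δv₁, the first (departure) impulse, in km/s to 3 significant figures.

In km: r₁ = 2.03 × 1.496×10^8 = 3.03688×10^8 km; r₂ = 11.4 × 1.496×10^8 = 1.70544×10^9 km.
The Hohmann ellipse has a_t = (r₁ + r₂)/2 = 1.004564×10^9 km.
Circular speed at r = 3.03688×10^8 km: v_c = √(μ/r) = 20.9036 km/s.
Vis-viva on the transfer ellipse at r = 3.03688×10^8 km gives v_t = √[μ(2/r − 1/a_t)] = 27.2365 km/s.
Δv₁ = |v_t − v_c| = |27.2365 − 20.9036| = 6.333 km/s.

Δv₁ = 6.33 km/s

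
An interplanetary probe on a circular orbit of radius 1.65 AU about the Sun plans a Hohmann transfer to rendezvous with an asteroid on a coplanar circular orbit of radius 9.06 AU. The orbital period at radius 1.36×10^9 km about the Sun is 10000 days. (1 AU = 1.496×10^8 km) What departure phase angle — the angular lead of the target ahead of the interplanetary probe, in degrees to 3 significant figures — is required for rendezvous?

φ = 98.2°

From Kepler's third law T² = 4π²r³/μ at r = 1.36×10^9 km, T = 10000 days = 10000 × 86400 s = 8.640×10^8 s: μ = 4π²r³/T² = 1.33030×10^11 km³/s².
In km: r₁ = 1.65 × 1.496×10^8 = 2.4684×10^8 km; r₂ = 9.06 × 1.496×10^8 = 1.355376×10^9 km.
The Hohmann ellipse has a_t = (r₁ + r₂)/2 = 8.01108×10^8 km.
The half-period of the transfer ellipse is t = π√(a_t³/μ) = 1.953044×10^8 s.
The target's mean motion on its circular orbit is ω₂ = √(μ/r₂³) = 7.309452×10^-9 rad/s.
Angle swept by the target during transfer: ω₂·t = 1.42757 rad = 81.79°.
Arrival is 180° from departure on the ellipse, so φ = 180° − 81.79° = 98.2°.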